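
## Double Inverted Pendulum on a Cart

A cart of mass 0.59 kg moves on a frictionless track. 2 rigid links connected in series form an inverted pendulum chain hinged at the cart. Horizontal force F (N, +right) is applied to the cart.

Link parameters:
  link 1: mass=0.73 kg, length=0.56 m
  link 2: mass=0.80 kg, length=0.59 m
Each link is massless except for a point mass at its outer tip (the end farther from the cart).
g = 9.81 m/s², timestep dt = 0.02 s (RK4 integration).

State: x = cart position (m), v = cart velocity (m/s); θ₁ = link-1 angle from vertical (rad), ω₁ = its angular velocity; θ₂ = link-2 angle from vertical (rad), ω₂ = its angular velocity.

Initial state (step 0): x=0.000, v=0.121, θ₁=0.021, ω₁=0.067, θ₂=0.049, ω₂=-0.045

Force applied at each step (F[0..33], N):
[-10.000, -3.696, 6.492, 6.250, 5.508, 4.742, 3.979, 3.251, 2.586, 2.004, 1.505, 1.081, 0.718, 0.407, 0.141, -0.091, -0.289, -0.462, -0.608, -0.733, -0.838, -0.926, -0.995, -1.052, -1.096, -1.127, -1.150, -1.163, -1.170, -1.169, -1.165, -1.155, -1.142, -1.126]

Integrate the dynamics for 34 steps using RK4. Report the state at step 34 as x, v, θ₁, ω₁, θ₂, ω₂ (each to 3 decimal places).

apply F[0]=-10.000 → step 1: x=-0.001, v=-0.229, θ₁=0.029, ω₁=0.692, θ₂=0.048, ω₂=-0.029
apply F[1]=-3.696 → step 2: x=-0.007, v=-0.372, θ₁=0.045, ω₁=0.955, θ₂=0.048, ω₂=-0.021
apply F[2]=+6.492 → step 3: x=-0.013, v=-0.179, θ₁=0.061, ω₁=0.632, θ₂=0.047, ω₂=-0.025
apply F[3]=+6.250 → step 4: x=-0.014, v=-0.003, θ₁=0.071, ω₁=0.348, θ₂=0.047, ω₂=-0.039
apply F[4]=+5.508 → step 5: x=-0.013, v=0.145, θ₁=0.075, ω₁=0.122, θ₂=0.046, ω₂=-0.059
apply F[5]=+4.742 → step 6: x=-0.009, v=0.265, θ₁=0.076, ω₁=-0.054, θ₂=0.044, ω₂=-0.081
apply F[6]=+3.979 → step 7: x=-0.003, v=0.361, θ₁=0.074, ω₁=-0.185, θ₂=0.043, ω₂=-0.104
apply F[7]=+3.251 → step 8: x=0.005, v=0.434, θ₁=0.069, ω₁=-0.279, θ₂=0.040, ω₂=-0.125
apply F[8]=+2.586 → step 9: x=0.015, v=0.488, θ₁=0.063, ω₁=-0.341, θ₂=0.038, ω₂=-0.144
apply F[9]=+2.004 → step 10: x=0.025, v=0.526, θ₁=0.056, ω₁=-0.379, θ₂=0.034, ω₂=-0.160
apply F[10]=+1.505 → step 11: x=0.035, v=0.551, θ₁=0.048, ω₁=-0.398, θ₂=0.031, ω₂=-0.173
apply F[11]=+1.081 → step 12: x=0.047, v=0.565, θ₁=0.040, ω₁=-0.403, θ₂=0.028, ω₂=-0.183
apply F[12]=+0.718 → step 13: x=0.058, v=0.571, θ₁=0.032, ω₁=-0.398, θ₂=0.024, ω₂=-0.190
apply F[13]=+0.407 → step 14: x=0.069, v=0.571, θ₁=0.024, ω₁=-0.385, θ₂=0.020, ω₂=-0.195
apply F[14]=+0.141 → step 15: x=0.081, v=0.566, θ₁=0.017, ω₁=-0.367, θ₂=0.016, ω₂=-0.196
apply F[15]=-0.091 → step 16: x=0.092, v=0.556, θ₁=0.009, ω₁=-0.346, θ₂=0.012, ω₂=-0.195
apply F[16]=-0.289 → step 17: x=0.103, v=0.543, θ₁=0.003, ω₁=-0.323, θ₂=0.008, ω₂=-0.193
apply F[17]=-0.462 → step 18: x=0.114, v=0.528, θ₁=-0.003, ω₁=-0.298, θ₂=0.004, ω₂=-0.188
apply F[18]=-0.608 → step 19: x=0.124, v=0.510, θ₁=-0.009, ω₁=-0.272, θ₂=0.001, ω₂=-0.182
apply F[19]=-0.733 → step 20: x=0.134, v=0.492, θ₁=-0.014, ω₁=-0.247, θ₂=-0.003, ω₂=-0.174
apply F[20]=-0.838 → step 21: x=0.144, v=0.472, θ₁=-0.019, ω₁=-0.222, θ₂=-0.006, ω₂=-0.166
apply F[21]=-0.926 → step 22: x=0.153, v=0.451, θ₁=-0.023, ω₁=-0.197, θ₂=-0.009, ω₂=-0.157
apply F[22]=-0.995 → step 23: x=0.162, v=0.430, θ₁=-0.027, ω₁=-0.174, θ₂=-0.013, ω₂=-0.147
apply F[23]=-1.052 → step 24: x=0.170, v=0.409, θ₁=-0.030, ω₁=-0.152, θ₂=-0.015, ω₂=-0.137
apply F[24]=-1.096 → step 25: x=0.178, v=0.388, θ₁=-0.033, ω₁=-0.131, θ₂=-0.018, ω₂=-0.126
apply F[25]=-1.127 → step 26: x=0.186, v=0.367, θ₁=-0.035, ω₁=-0.112, θ₂=-0.020, ω₂=-0.116
apply F[26]=-1.150 → step 27: x=0.193, v=0.347, θ₁=-0.037, ω₁=-0.094, θ₂=-0.023, ω₂=-0.105
apply F[27]=-1.163 → step 28: x=0.199, v=0.327, θ₁=-0.039, ω₁=-0.077, θ₂=-0.025, ω₂=-0.095
apply F[28]=-1.170 → step 29: x=0.206, v=0.307, θ₁=-0.041, ω₁=-0.062, θ₂=-0.026, ω₂=-0.085
apply F[29]=-1.169 → step 30: x=0.212, v=0.289, θ₁=-0.042, ω₁=-0.048, θ₂=-0.028, ω₂=-0.076
apply F[30]=-1.165 → step 31: x=0.217, v=0.271, θ₁=-0.042, ω₁=-0.036, θ₂=-0.029, ω₂=-0.066
apply F[31]=-1.155 → step 32: x=0.223, v=0.253, θ₁=-0.043, ω₁=-0.025, θ₂=-0.031, ω₂=-0.057
apply F[32]=-1.142 → step 33: x=0.227, v=0.237, θ₁=-0.043, ω₁=-0.015, θ₂=-0.032, ω₂=-0.049
apply F[33]=-1.126 → step 34: x=0.232, v=0.221, θ₁=-0.044, ω₁=-0.006, θ₂=-0.033, ω₂=-0.041

Answer: x=0.232, v=0.221, θ₁=-0.044, ω₁=-0.006, θ₂=-0.033, ω₂=-0.041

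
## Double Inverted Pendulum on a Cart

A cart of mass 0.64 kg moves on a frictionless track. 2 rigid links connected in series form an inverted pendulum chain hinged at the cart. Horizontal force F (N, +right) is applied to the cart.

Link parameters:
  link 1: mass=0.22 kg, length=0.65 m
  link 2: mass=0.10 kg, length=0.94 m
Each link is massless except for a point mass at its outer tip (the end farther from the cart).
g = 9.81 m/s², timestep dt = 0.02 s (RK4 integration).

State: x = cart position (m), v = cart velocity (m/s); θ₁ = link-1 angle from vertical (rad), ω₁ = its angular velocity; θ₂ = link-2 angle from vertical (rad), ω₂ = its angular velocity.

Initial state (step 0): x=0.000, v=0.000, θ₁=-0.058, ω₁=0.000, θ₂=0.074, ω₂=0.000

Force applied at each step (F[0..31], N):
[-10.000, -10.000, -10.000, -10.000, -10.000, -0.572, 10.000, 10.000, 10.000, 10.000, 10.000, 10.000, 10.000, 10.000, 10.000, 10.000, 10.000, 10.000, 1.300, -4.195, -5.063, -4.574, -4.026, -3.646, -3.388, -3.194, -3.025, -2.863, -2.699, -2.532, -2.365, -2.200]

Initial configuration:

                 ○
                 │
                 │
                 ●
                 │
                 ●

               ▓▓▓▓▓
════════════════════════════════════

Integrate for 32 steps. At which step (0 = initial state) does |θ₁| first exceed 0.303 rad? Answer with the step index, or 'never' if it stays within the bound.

apply F[0]=-10.000 → step 1: x=-0.003, v=-0.307, θ₁=-0.054, ω₁=0.435, θ₂=0.074, ω₂=0.043
apply F[1]=-10.000 → step 2: x=-0.012, v=-0.614, θ₁=-0.041, ω₁=0.876, θ₂=0.076, ω₂=0.081
apply F[2]=-10.000 → step 3: x=-0.028, v=-0.924, θ₁=-0.019, ω₁=1.329, θ₂=0.078, ω₂=0.112
apply F[3]=-10.000 → step 4: x=-0.049, v=-1.236, θ₁=0.013, ω₁=1.798, θ₂=0.080, ω₂=0.133
apply F[4]=-10.000 → step 5: x=-0.077, v=-1.551, θ₁=0.054, ω₁=2.287, θ₂=0.083, ω₂=0.144
apply F[5]=-0.572 → step 6: x=-0.108, v=-1.573, θ₁=0.100, ω₁=2.344, θ₂=0.086, ω₂=0.145
apply F[6]=+10.000 → step 7: x=-0.137, v=-1.271, θ₁=0.142, ω₁=1.924, θ₂=0.089, ω₂=0.136
apply F[7]=+10.000 → step 8: x=-0.159, v=-0.975, θ₁=0.177, ω₁=1.532, θ₂=0.091, ω₂=0.114
apply F[8]=+10.000 → step 9: x=-0.176, v=-0.683, θ₁=0.204, ω₁=1.165, θ₂=0.093, ω₂=0.080
apply F[9]=+10.000 → step 10: x=-0.187, v=-0.396, θ₁=0.224, ω₁=0.817, θ₂=0.094, ω₂=0.035
apply F[10]=+10.000 → step 11: x=-0.192, v=-0.112, θ₁=0.237, ω₁=0.484, θ₂=0.094, ω₂=-0.017
apply F[11]=+10.000 → step 12: x=-0.191, v=0.170, θ₁=0.243, ω₁=0.160, θ₂=0.094, ω₂=-0.074
apply F[12]=+10.000 → step 13: x=-0.185, v=0.452, θ₁=0.243, ω₁=-0.162, θ₂=0.091, ω₂=-0.134
apply F[13]=+10.000 → step 14: x=-0.173, v=0.734, θ₁=0.237, ω₁=-0.485, θ₂=0.088, ω₂=-0.193
apply F[14]=+10.000 → step 15: x=-0.155, v=1.018, θ₁=0.224, ω₁=-0.817, θ₂=0.084, ω₂=-0.248
apply F[15]=+10.000 → step 16: x=-0.132, v=1.306, θ₁=0.204, ω₁=-1.163, θ₂=0.078, ω₂=-0.297
apply F[16]=+10.000 → step 17: x=-0.103, v=1.597, θ₁=0.177, ω₁=-1.528, θ₂=0.072, ω₂=-0.336
apply F[17]=+10.000 → step 18: x=-0.068, v=1.893, θ₁=0.143, ω₁=-1.917, θ₂=0.065, ω₂=-0.365
apply F[18]=+1.300 → step 19: x=-0.030, v=1.925, θ₁=0.104, ω₁=-1.922, θ₂=0.057, ω₂=-0.379
apply F[19]=-4.195 → step 20: x=0.007, v=1.788, θ₁=0.068, ω₁=-1.683, θ₂=0.050, ω₂=-0.386
apply F[20]=-5.063 → step 21: x=0.041, v=1.625, θ₁=0.037, ω₁=-1.417, θ₂=0.042, ω₂=-0.388
apply F[21]=-4.574 → step 22: x=0.072, v=1.480, θ₁=0.011, ω₁=-1.189, θ₂=0.034, ω₂=-0.384
apply F[22]=-4.026 → step 23: x=0.100, v=1.355, θ₁=-0.011, ω₁=-0.999, θ₂=0.027, ω₂=-0.375
apply F[23]=-3.646 → step 24: x=0.126, v=1.243, θ₁=-0.029, ω₁=-0.838, θ₂=0.019, ω₂=-0.363
apply F[24]=-3.388 → step 25: x=0.150, v=1.140, θ₁=-0.044, ω₁=-0.699, θ₂=0.012, ω₂=-0.347
apply F[25]=-3.194 → step 26: x=0.172, v=1.045, θ₁=-0.057, ω₁=-0.577, θ₂=0.005, ω₂=-0.329
apply F[26]=-3.025 → step 27: x=0.192, v=0.957, θ₁=-0.068, ω₁=-0.469, θ₂=-0.001, ω₂=-0.310
apply F[27]=-2.863 → step 28: x=0.210, v=0.875, θ₁=-0.076, ω₁=-0.374, θ₂=-0.007, ω₂=-0.289
apply F[28]=-2.699 → step 29: x=0.227, v=0.798, θ₁=-0.083, ω₁=-0.290, θ₂=-0.012, ω₂=-0.267
apply F[29]=-2.532 → step 30: x=0.242, v=0.728, θ₁=-0.088, ω₁=-0.217, θ₂=-0.018, ω₂=-0.246
apply F[30]=-2.365 → step 31: x=0.256, v=0.663, θ₁=-0.091, ω₁=-0.155, θ₂=-0.022, ω₂=-0.224
apply F[31]=-2.200 → step 32: x=0.269, v=0.603, θ₁=-0.094, ω₁=-0.101, θ₂=-0.027, ω₂=-0.203
max |θ₁| = 0.243 ≤ 0.303 over all 33 states.

Answer: never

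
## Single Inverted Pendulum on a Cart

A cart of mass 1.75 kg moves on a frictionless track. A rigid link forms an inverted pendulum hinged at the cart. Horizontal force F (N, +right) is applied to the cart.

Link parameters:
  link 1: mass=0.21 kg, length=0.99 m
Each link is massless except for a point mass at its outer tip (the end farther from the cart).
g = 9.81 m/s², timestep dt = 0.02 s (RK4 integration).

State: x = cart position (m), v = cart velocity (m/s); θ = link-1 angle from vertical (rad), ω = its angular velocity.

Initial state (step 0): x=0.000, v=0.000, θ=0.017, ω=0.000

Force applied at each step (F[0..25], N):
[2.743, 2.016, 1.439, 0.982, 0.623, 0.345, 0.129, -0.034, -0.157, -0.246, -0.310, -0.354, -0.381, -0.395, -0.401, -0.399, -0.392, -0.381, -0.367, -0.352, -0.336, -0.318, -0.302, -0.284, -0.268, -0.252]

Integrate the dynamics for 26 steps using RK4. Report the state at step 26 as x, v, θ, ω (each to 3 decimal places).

Answer: x=0.032, v=0.025, θ=-0.005, ω=-0.006

Derivation:
apply F[0]=+2.743 → step 1: x=0.000, v=0.031, θ=0.017, ω=-0.028
apply F[1]=+2.016 → step 2: x=0.001, v=0.054, θ=0.016, ω=-0.048
apply F[2]=+1.439 → step 3: x=0.002, v=0.070, θ=0.015, ω=-0.061
apply F[3]=+0.982 → step 4: x=0.004, v=0.081, θ=0.014, ω=-0.069
apply F[4]=+0.623 → step 5: x=0.006, v=0.087, θ=0.012, ω=-0.073
apply F[5]=+0.345 → step 6: x=0.007, v=0.091, θ=0.011, ω=-0.075
apply F[6]=+0.129 → step 7: x=0.009, v=0.092, θ=0.009, ω=-0.074
apply F[7]=-0.034 → step 8: x=0.011, v=0.092, θ=0.008, ω=-0.072
apply F[8]=-0.157 → step 9: x=0.013, v=0.090, θ=0.006, ω=-0.068
apply F[9]=-0.246 → step 10: x=0.015, v=0.087, θ=0.005, ω=-0.064
apply F[10]=-0.310 → step 11: x=0.016, v=0.083, θ=0.004, ω=-0.060
apply F[11]=-0.354 → step 12: x=0.018, v=0.079, θ=0.003, ω=-0.055
apply F[12]=-0.381 → step 13: x=0.019, v=0.075, θ=0.002, ω=-0.050
apply F[13]=-0.395 → step 14: x=0.021, v=0.070, θ=0.001, ω=-0.045
apply F[14]=-0.401 → step 15: x=0.022, v=0.066, θ=-0.000, ω=-0.041
apply F[15]=-0.399 → step 16: x=0.024, v=0.061, θ=-0.001, ω=-0.036
apply F[16]=-0.392 → step 17: x=0.025, v=0.057, θ=-0.002, ω=-0.032
apply F[17]=-0.381 → step 18: x=0.026, v=0.052, θ=-0.002, ω=-0.028
apply F[18]=-0.367 → step 19: x=0.027, v=0.048, θ=-0.003, ω=-0.024
apply F[19]=-0.352 → step 20: x=0.028, v=0.044, θ=-0.003, ω=-0.021
apply F[20]=-0.336 → step 21: x=0.029, v=0.040, θ=-0.004, ω=-0.018
apply F[21]=-0.318 → step 22: x=0.029, v=0.037, θ=-0.004, ω=-0.015
apply F[22]=-0.302 → step 23: x=0.030, v=0.033, θ=-0.004, ω=-0.012
apply F[23]=-0.284 → step 24: x=0.031, v=0.030, θ=-0.004, ω=-0.010
apply F[24]=-0.268 → step 25: x=0.031, v=0.027, θ=-0.005, ω=-0.008
apply F[25]=-0.252 → step 26: x=0.032, v=0.025, θ=-0.005, ω=-0.006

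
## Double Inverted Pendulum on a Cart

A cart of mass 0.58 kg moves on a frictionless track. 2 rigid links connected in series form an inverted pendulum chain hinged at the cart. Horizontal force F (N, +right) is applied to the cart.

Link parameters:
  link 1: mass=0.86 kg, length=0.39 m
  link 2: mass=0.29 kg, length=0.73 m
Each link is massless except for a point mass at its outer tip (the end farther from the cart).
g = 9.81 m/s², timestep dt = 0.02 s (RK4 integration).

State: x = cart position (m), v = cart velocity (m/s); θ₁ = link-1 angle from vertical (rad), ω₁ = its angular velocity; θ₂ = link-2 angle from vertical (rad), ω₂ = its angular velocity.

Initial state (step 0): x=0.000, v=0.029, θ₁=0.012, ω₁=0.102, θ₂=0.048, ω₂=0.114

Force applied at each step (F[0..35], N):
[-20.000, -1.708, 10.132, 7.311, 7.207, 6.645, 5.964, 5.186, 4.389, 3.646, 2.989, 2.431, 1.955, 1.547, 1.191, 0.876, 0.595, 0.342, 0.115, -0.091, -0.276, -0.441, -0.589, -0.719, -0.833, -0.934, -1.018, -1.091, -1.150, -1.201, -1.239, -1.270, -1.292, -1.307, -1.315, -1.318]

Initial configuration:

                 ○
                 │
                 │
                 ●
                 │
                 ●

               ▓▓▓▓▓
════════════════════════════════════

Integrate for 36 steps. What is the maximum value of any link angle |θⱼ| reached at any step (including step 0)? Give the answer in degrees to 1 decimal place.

Answer: 8.7°

Derivation:
apply F[0]=-20.000 → step 1: x=-0.006, v=-0.667, θ₁=0.032, ω₁=1.891, θ₂=0.050, ω₂=0.124
apply F[1]=-1.708 → step 2: x=-0.020, v=-0.742, θ₁=0.072, ω₁=2.110, θ₂=0.053, ω₂=0.124
apply F[2]=+10.132 → step 3: x=-0.032, v=-0.429, θ₁=0.106, ω₁=1.361, θ₂=0.055, ω₂=0.110
apply F[3]=+7.311 → step 4: x=-0.039, v=-0.226, θ₁=0.129, ω₁=0.914, θ₂=0.057, ω₂=0.087
apply F[4]=+7.207 → step 5: x=-0.041, v=-0.035, θ₁=0.143, ω₁=0.514, θ₂=0.059, ω₂=0.056
apply F[5]=+6.645 → step 6: x=-0.040, v=0.131, θ₁=0.150, ω₁=0.184, θ₂=0.059, ω₂=0.021
apply F[6]=+5.964 → step 7: x=-0.036, v=0.272, θ₁=0.151, ω₁=-0.083, θ₂=0.059, ω₂=-0.015
apply F[7]=+5.186 → step 8: x=-0.030, v=0.389, θ₁=0.148, ω₁=-0.287, θ₂=0.059, ω₂=-0.050
apply F[8]=+4.389 → step 9: x=-0.021, v=0.481, θ₁=0.140, ω₁=-0.434, θ₂=0.057, ω₂=-0.083
apply F[9]=+3.646 → step 10: x=-0.011, v=0.553, θ₁=0.131, ω₁=-0.534, θ₂=0.056, ω₂=-0.112
apply F[10]=+2.989 → step 11: x=0.001, v=0.607, θ₁=0.119, ω₁=-0.596, θ₂=0.053, ω₂=-0.138
apply F[11]=+2.431 → step 12: x=0.014, v=0.647, θ₁=0.107, ω₁=-0.631, θ₂=0.050, ω₂=-0.160
apply F[12]=+1.955 → step 13: x=0.027, v=0.675, θ₁=0.095, ω₁=-0.644, θ₂=0.047, ω₂=-0.179
apply F[13]=+1.547 → step 14: x=0.040, v=0.695, θ₁=0.082, ω₁=-0.642, θ₂=0.043, ω₂=-0.194
apply F[14]=+1.191 → step 15: x=0.054, v=0.707, θ₁=0.069, ω₁=-0.630, θ₂=0.039, ω₂=-0.206
apply F[15]=+0.876 → step 16: x=0.069, v=0.713, θ₁=0.057, ω₁=-0.610, θ₂=0.035, ω₂=-0.215
apply F[16]=+0.595 → step 17: x=0.083, v=0.714, θ₁=0.045, ω₁=-0.585, θ₂=0.030, ω₂=-0.222
apply F[17]=+0.342 → step 18: x=0.097, v=0.711, θ₁=0.033, ω₁=-0.555, θ₂=0.026, ω₂=-0.226
apply F[18]=+0.115 → step 19: x=0.111, v=0.705, θ₁=0.023, ω₁=-0.523, θ₂=0.021, ω₂=-0.227
apply F[19]=-0.091 → step 20: x=0.125, v=0.695, θ₁=0.012, ω₁=-0.489, θ₂=0.017, ω₂=-0.227
apply F[20]=-0.276 → step 21: x=0.139, v=0.682, θ₁=0.003, ω₁=-0.455, θ₂=0.012, ω₂=-0.224
apply F[21]=-0.441 → step 22: x=0.153, v=0.668, θ₁=-0.006, ω₁=-0.420, θ₂=0.008, ω₂=-0.220
apply F[22]=-0.589 → step 23: x=0.166, v=0.651, θ₁=-0.014, ω₁=-0.385, θ₂=0.003, ω₂=-0.215
apply F[23]=-0.719 → step 24: x=0.179, v=0.633, θ₁=-0.021, ω₁=-0.350, θ₂=-0.001, ω₂=-0.208
apply F[24]=-0.833 → step 25: x=0.191, v=0.614, θ₁=-0.028, ω₁=-0.317, θ₂=-0.005, ω₂=-0.200
apply F[25]=-0.934 → step 26: x=0.203, v=0.593, θ₁=-0.034, ω₁=-0.284, θ₂=-0.009, ω₂=-0.191
apply F[26]=-1.018 → step 27: x=0.215, v=0.572, θ₁=-0.039, ω₁=-0.253, θ₂=-0.012, ω₂=-0.182
apply F[27]=-1.091 → step 28: x=0.226, v=0.551, θ₁=-0.044, ω₁=-0.224, θ₂=-0.016, ω₂=-0.172
apply F[28]=-1.150 → step 29: x=0.237, v=0.529, θ₁=-0.048, ω₁=-0.196, θ₂=-0.019, ω₂=-0.162
apply F[29]=-1.201 → step 30: x=0.247, v=0.507, θ₁=-0.052, ω₁=-0.170, θ₂=-0.023, ω₂=-0.152
apply F[30]=-1.239 → step 31: x=0.257, v=0.485, θ₁=-0.055, ω₁=-0.145, θ₂=-0.025, ω₂=-0.141
apply F[31]=-1.270 → step 32: x=0.267, v=0.463, θ₁=-0.057, ω₁=-0.122, θ₂=-0.028, ω₂=-0.131
apply F[32]=-1.292 → step 33: x=0.276, v=0.442, θ₁=-0.060, ω₁=-0.101, θ₂=-0.031, ω₂=-0.120
apply F[33]=-1.307 → step 34: x=0.284, v=0.420, θ₁=-0.062, ω₁=-0.082, θ₂=-0.033, ω₂=-0.110
apply F[34]=-1.315 → step 35: x=0.292, v=0.399, θ₁=-0.063, ω₁=-0.064, θ₂=-0.035, ω₂=-0.100
apply F[35]=-1.318 → step 36: x=0.300, v=0.379, θ₁=-0.064, ω₁=-0.048, θ₂=-0.037, ω₂=-0.090
Max |angle| over trajectory = 0.151 rad = 8.7°.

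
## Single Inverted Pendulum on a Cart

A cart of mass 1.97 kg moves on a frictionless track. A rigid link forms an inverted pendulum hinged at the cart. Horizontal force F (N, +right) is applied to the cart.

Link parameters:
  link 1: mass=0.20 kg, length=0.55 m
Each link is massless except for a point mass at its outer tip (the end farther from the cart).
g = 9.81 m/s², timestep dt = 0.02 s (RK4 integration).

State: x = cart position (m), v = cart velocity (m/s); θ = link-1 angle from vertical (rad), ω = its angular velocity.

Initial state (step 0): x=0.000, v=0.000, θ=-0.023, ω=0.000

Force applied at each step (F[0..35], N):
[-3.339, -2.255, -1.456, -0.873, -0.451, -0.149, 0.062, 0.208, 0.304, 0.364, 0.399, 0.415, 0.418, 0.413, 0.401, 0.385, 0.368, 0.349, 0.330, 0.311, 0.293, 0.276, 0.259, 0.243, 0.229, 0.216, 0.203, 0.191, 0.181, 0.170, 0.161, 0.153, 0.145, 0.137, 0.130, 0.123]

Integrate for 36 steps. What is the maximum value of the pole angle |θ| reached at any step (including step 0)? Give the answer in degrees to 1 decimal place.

apply F[0]=-3.339 → step 1: x=-0.000, v=-0.033, θ=-0.022, ω=0.053
apply F[1]=-2.255 → step 2: x=-0.001, v=-0.056, θ=-0.021, ω=0.086
apply F[2]=-1.456 → step 3: x=-0.002, v=-0.070, θ=-0.019, ω=0.105
apply F[3]=-0.873 → step 4: x=-0.004, v=-0.079, θ=-0.017, ω=0.114
apply F[4]=-0.451 → step 5: x=-0.006, v=-0.083, θ=-0.015, ω=0.116
apply F[5]=-0.149 → step 6: x=-0.007, v=-0.084, θ=-0.012, ω=0.113
apply F[6]=+0.062 → step 7: x=-0.009, v=-0.083, θ=-0.010, ω=0.108
apply F[7]=+0.208 → step 8: x=-0.011, v=-0.081, θ=-0.008, ω=0.100
apply F[8]=+0.304 → step 9: x=-0.012, v=-0.078, θ=-0.006, ω=0.092
apply F[9]=+0.364 → step 10: x=-0.014, v=-0.074, θ=-0.004, ω=0.083
apply F[10]=+0.399 → step 11: x=-0.015, v=-0.070, θ=-0.003, ω=0.074
apply F[11]=+0.415 → step 12: x=-0.017, v=-0.066, θ=-0.002, ω=0.065
apply F[12]=+0.418 → step 13: x=-0.018, v=-0.061, θ=-0.000, ω=0.057
apply F[13]=+0.413 → step 14: x=-0.019, v=-0.057, θ=0.001, ω=0.050
apply F[14]=+0.401 → step 15: x=-0.020, v=-0.053, θ=0.002, ω=0.043
apply F[15]=+0.385 → step 16: x=-0.021, v=-0.049, θ=0.002, ω=0.037
apply F[16]=+0.368 → step 17: x=-0.022, v=-0.046, θ=0.003, ω=0.031
apply F[17]=+0.349 → step 18: x=-0.023, v=-0.042, θ=0.004, ω=0.026
apply F[18]=+0.330 → step 19: x=-0.024, v=-0.039, θ=0.004, ω=0.021
apply F[19]=+0.311 → step 20: x=-0.024, v=-0.036, θ=0.005, ω=0.017
apply F[20]=+0.293 → step 21: x=-0.025, v=-0.033, θ=0.005, ω=0.014
apply F[21]=+0.276 → step 22: x=-0.026, v=-0.030, θ=0.005, ω=0.011
apply F[22]=+0.259 → step 23: x=-0.026, v=-0.028, θ=0.005, ω=0.008
apply F[23]=+0.243 → step 24: x=-0.027, v=-0.025, θ=0.005, ω=0.006
apply F[24]=+0.229 → step 25: x=-0.027, v=-0.023, θ=0.006, ω=0.004
apply F[25]=+0.216 → step 26: x=-0.028, v=-0.021, θ=0.006, ω=0.002
apply F[26]=+0.203 → step 27: x=-0.028, v=-0.019, θ=0.006, ω=0.000
apply F[27]=+0.191 → step 28: x=-0.029, v=-0.017, θ=0.006, ω=-0.001
apply F[28]=+0.181 → step 29: x=-0.029, v=-0.016, θ=0.006, ω=-0.002
apply F[29]=+0.170 → step 30: x=-0.029, v=-0.014, θ=0.006, ω=-0.003
apply F[30]=+0.161 → step 31: x=-0.030, v=-0.012, θ=0.006, ω=-0.004
apply F[31]=+0.153 → step 32: x=-0.030, v=-0.011, θ=0.005, ω=-0.004
apply F[32]=+0.145 → step 33: x=-0.030, v=-0.010, θ=0.005, ω=-0.005
apply F[33]=+0.137 → step 34: x=-0.030, v=-0.008, θ=0.005, ω=-0.005
apply F[34]=+0.130 → step 35: x=-0.030, v=-0.007, θ=0.005, ω=-0.006
apply F[35]=+0.123 → step 36: x=-0.030, v=-0.006, θ=0.005, ω=-0.006
Max |angle| over trajectory = 0.023 rad = 1.3°.

Answer: 1.3°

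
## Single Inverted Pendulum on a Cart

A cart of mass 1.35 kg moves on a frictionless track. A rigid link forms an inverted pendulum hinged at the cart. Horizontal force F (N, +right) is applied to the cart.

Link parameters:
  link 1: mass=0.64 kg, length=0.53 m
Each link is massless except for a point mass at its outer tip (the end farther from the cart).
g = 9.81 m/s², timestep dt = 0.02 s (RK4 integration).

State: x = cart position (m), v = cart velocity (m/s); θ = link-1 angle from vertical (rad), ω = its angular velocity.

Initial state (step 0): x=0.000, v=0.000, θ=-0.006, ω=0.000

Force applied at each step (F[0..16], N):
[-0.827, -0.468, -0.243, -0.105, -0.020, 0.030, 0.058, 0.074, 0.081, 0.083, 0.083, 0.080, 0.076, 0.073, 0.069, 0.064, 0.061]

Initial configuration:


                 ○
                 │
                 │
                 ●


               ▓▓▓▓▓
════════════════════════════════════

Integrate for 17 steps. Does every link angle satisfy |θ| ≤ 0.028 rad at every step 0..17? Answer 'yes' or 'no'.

apply F[0]=-0.827 → step 1: x=-0.000, v=-0.012, θ=-0.006, ω=0.020
apply F[1]=-0.468 → step 2: x=-0.000, v=-0.018, θ=-0.005, ω=0.030
apply F[2]=-0.243 → step 3: x=-0.001, v=-0.021, θ=-0.005, ω=0.034
apply F[3]=-0.105 → step 4: x=-0.001, v=-0.022, θ=-0.004, ω=0.035
apply F[4]=-0.020 → step 5: x=-0.002, v=-0.022, θ=-0.003, ω=0.033
apply F[5]=+0.030 → step 6: x=-0.002, v=-0.022, θ=-0.003, ω=0.031
apply F[6]=+0.058 → step 7: x=-0.003, v=-0.021, θ=-0.002, ω=0.028
apply F[7]=+0.074 → step 8: x=-0.003, v=-0.019, θ=-0.002, ω=0.025
apply F[8]=+0.081 → step 9: x=-0.003, v=-0.018, θ=-0.001, ω=0.022
apply F[9]=+0.083 → step 10: x=-0.004, v=-0.017, θ=-0.001, ω=0.019
apply F[10]=+0.083 → step 11: x=-0.004, v=-0.015, θ=-0.000, ω=0.016
apply F[11]=+0.080 → step 12: x=-0.004, v=-0.014, θ=-0.000, ω=0.014
apply F[12]=+0.076 → step 13: x=-0.005, v=-0.013, θ=0.000, ω=0.012
apply F[13]=+0.073 → step 14: x=-0.005, v=-0.012, θ=0.000, ω=0.010
apply F[14]=+0.069 → step 15: x=-0.005, v=-0.011, θ=0.001, ω=0.008
apply F[15]=+0.064 → step 16: x=-0.005, v=-0.010, θ=0.001, ω=0.007
apply F[16]=+0.061 → step 17: x=-0.005, v=-0.009, θ=0.001, ω=0.006
Max |angle| over trajectory = 0.006 rad; bound = 0.028 → within bound.

Answer: yes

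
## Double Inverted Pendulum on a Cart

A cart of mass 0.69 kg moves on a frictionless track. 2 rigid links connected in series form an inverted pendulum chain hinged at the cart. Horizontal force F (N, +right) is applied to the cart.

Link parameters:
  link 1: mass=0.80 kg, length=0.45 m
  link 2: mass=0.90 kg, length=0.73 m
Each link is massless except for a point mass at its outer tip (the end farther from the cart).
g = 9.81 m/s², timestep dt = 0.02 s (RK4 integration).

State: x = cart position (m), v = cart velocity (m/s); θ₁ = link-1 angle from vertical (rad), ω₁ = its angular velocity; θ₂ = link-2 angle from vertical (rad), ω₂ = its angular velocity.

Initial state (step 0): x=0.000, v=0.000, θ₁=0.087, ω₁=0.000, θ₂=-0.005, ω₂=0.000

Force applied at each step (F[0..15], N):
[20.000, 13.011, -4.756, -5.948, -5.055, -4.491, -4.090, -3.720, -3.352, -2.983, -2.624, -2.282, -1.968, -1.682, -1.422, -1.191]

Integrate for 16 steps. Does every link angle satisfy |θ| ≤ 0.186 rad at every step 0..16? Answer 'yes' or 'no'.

apply F[0]=+20.000 → step 1: x=0.005, v=0.532, θ₁=0.076, ω₁=-1.089, θ₂=-0.006, ω₂=-0.060
apply F[1]=+13.011 → step 2: x=0.019, v=0.878, θ₁=0.047, ω₁=-1.796, θ₂=-0.007, ω₂=-0.100
apply F[2]=-4.756 → step 3: x=0.035, v=0.728, θ₁=0.015, ω₁=-1.432, θ₂=-0.009, ω₂=-0.119
apply F[3]=-5.948 → step 4: x=0.048, v=0.554, θ₁=-0.009, ω₁=-1.040, θ₂=-0.012, ω₂=-0.126
apply F[4]=-5.055 → step 5: x=0.058, v=0.417, θ₁=-0.027, ω₁=-0.745, θ₂=-0.014, ω₂=-0.123
apply F[5]=-4.491 → step 6: x=0.065, v=0.303, θ₁=-0.040, ω₁=-0.516, θ₂=-0.017, ω₂=-0.113
apply F[6]=-4.090 → step 7: x=0.070, v=0.206, θ₁=-0.048, ω₁=-0.333, θ₂=-0.019, ω₂=-0.097
apply F[7]=-3.720 → step 8: x=0.073, v=0.123, θ₁=-0.053, ω₁=-0.187, θ₂=-0.021, ω₂=-0.079
apply F[8]=-3.352 → step 9: x=0.075, v=0.053, θ₁=-0.056, ω₁=-0.072, θ₂=-0.022, ω₂=-0.060
apply F[9]=-2.983 → step 10: x=0.076, v=-0.006, θ₁=-0.057, ω₁=0.017, θ₂=-0.023, ω₂=-0.040
apply F[10]=-2.624 → step 11: x=0.075, v=-0.055, θ₁=-0.056, ω₁=0.084, θ₂=-0.024, ω₂=-0.021
apply F[11]=-2.282 → step 12: x=0.074, v=-0.094, θ₁=-0.053, ω₁=0.133, θ₂=-0.024, ω₂=-0.004
apply F[12]=-1.968 → step 13: x=0.071, v=-0.126, θ₁=-0.050, ω₁=0.168, θ₂=-0.024, ω₂=0.012
apply F[13]=-1.682 → step 14: x=0.069, v=-0.151, θ₁=-0.047, ω₁=0.190, θ₂=-0.023, ω₂=0.027
apply F[14]=-1.422 → step 15: x=0.065, v=-0.171, θ₁=-0.043, ω₁=0.203, θ₂=-0.023, ω₂=0.039
apply F[15]=-1.191 → step 16: x=0.062, v=-0.186, θ₁=-0.039, ω₁=0.209, θ₂=-0.022, ω₂=0.049
Max |angle| over trajectory = 0.087 rad; bound = 0.186 → within bound.

Answer: yes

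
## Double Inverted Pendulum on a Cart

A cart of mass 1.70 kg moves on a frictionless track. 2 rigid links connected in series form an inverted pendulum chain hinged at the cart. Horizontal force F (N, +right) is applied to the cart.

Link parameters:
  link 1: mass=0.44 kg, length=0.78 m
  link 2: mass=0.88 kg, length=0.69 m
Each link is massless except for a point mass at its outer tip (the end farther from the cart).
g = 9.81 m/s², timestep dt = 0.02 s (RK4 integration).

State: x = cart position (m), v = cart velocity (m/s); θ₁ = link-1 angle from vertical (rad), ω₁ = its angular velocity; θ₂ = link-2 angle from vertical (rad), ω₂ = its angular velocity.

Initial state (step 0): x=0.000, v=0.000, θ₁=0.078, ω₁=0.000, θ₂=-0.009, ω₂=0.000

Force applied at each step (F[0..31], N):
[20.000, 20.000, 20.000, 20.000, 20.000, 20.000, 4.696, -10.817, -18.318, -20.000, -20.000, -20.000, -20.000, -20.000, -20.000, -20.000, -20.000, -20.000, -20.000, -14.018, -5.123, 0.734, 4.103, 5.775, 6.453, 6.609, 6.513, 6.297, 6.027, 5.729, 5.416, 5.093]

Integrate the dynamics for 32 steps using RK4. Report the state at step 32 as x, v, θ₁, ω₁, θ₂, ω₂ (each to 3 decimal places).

Answer: x=-0.075, v=-0.528, θ₁=0.040, ω₁=0.169, θ₂=0.013, ω₂=0.203

Derivation:
apply F[0]=+20.000 → step 1: x=0.002, v=0.223, θ₁=0.076, ω₁=-0.219, θ₂=-0.010, ω₂=-0.079
apply F[1]=+20.000 → step 2: x=0.009, v=0.446, θ₁=0.069, ω₁=-0.442, θ₂=-0.012, ω₂=-0.154
apply F[2]=+20.000 → step 3: x=0.020, v=0.672, θ₁=0.058, ω₁=-0.674, θ₂=-0.016, ω₂=-0.223
apply F[3]=+20.000 → step 4: x=0.036, v=0.899, θ₁=0.042, ω₁=-0.919, θ₂=-0.021, ω₂=-0.281
apply F[4]=+20.000 → step 5: x=0.056, v=1.130, θ₁=0.021, ω₁=-1.180, θ₂=-0.027, ω₂=-0.326
apply F[5]=+20.000 → step 6: x=0.081, v=1.364, θ₁=-0.005, ω₁=-1.461, θ₂=-0.034, ω₂=-0.355
apply F[6]=+4.696 → step 7: x=0.109, v=1.422, θ₁=-0.035, ω₁=-1.533, θ₂=-0.041, ω₂=-0.367
apply F[7]=-10.817 → step 8: x=0.136, v=1.301, θ₁=-0.064, ω₁=-1.393, θ₂=-0.048, ω₂=-0.363
apply F[8]=-18.318 → step 9: x=0.160, v=1.097, θ₁=-0.090, ω₁=-1.163, θ₂=-0.056, ω₂=-0.343
apply F[9]=-20.000 → step 10: x=0.180, v=0.877, θ₁=-0.111, ω₁=-0.929, θ₂=-0.062, ω₂=-0.306
apply F[10]=-20.000 → step 11: x=0.195, v=0.661, θ₁=-0.127, ω₁=-0.713, θ₂=-0.068, ω₂=-0.257
apply F[11]=-20.000 → step 12: x=0.206, v=0.448, θ₁=-0.139, ω₁=-0.511, θ₂=-0.072, ω₂=-0.198
apply F[12]=-20.000 → step 13: x=0.213, v=0.237, θ₁=-0.148, ω₁=-0.318, θ₂=-0.076, ω₂=-0.132
apply F[13]=-20.000 → step 14: x=0.216, v=0.027, θ₁=-0.152, ω₁=-0.132, θ₂=-0.078, ω₂=-0.061
apply F[14]=-20.000 → step 15: x=0.214, v=-0.182, θ₁=-0.153, ω₁=0.052, θ₂=-0.078, ω₂=0.012
apply F[15]=-20.000 → step 16: x=0.208, v=-0.391, θ₁=-0.150, ω₁=0.237, θ₂=-0.077, ω₂=0.084
apply F[16]=-20.000 → step 17: x=0.199, v=-0.601, θ₁=-0.143, ω₁=0.426, θ₂=-0.075, ω₂=0.152
apply F[17]=-20.000 → step 18: x=0.184, v=-0.813, θ₁=-0.133, ω₁=0.625, θ₂=-0.071, ω₂=0.213
apply F[18]=-20.000 → step 19: x=0.166, v=-1.028, θ₁=-0.118, ω₁=0.835, θ₂=-0.066, ω₂=0.266
apply F[19]=-14.018 → step 20: x=0.144, v=-1.176, θ₁=-0.100, ω₁=0.973, θ₂=-0.060, ω₂=0.306
apply F[20]=-5.123 → step 21: x=0.120, v=-1.223, θ₁=-0.081, ω₁=0.996, θ₂=-0.054, ω₂=0.332
apply F[21]=+0.734 → step 22: x=0.096, v=-1.205, θ₁=-0.061, ω₁=0.945, θ₂=-0.047, ω₂=0.348
apply F[22]=+4.103 → step 23: x=0.072, v=-1.149, θ₁=-0.043, ω₁=0.857, θ₂=-0.040, ω₂=0.354
apply F[23]=+5.775 → step 24: x=0.050, v=-1.077, θ₁=-0.027, ω₁=0.756, θ₂=-0.033, ω₂=0.353
apply F[24]=+6.453 → step 25: x=0.029, v=-0.998, θ₁=-0.013, ω₁=0.654, θ₂=-0.026, ω₂=0.345
apply F[25]=+6.609 → step 26: x=0.010, v=-0.919, θ₁=-0.001, ω₁=0.559, θ₂=-0.019, ω₂=0.332
apply F[26]=+6.513 → step 27: x=-0.008, v=-0.843, θ₁=0.009, ω₁=0.473, θ₂=-0.013, ω₂=0.314
apply F[27]=+6.297 → step 28: x=-0.024, v=-0.771, θ₁=0.018, ω₁=0.396, θ₂=-0.007, ω₂=0.295
apply F[28]=+6.027 → step 29: x=-0.039, v=-0.703, θ₁=0.025, ω₁=0.328, θ₂=-0.001, ω₂=0.273
apply F[29]=+5.729 → step 30: x=-0.052, v=-0.640, θ₁=0.031, ω₁=0.268, θ₂=0.004, ω₂=0.250
apply F[30]=+5.416 → step 31: x=-0.064, v=-0.582, θ₁=0.036, ω₁=0.215, θ₂=0.009, ω₂=0.226
apply F[31]=+5.093 → step 32: x=-0.075, v=-0.528, θ₁=0.040, ω₁=0.169, θ₂=0.013, ω₂=0.203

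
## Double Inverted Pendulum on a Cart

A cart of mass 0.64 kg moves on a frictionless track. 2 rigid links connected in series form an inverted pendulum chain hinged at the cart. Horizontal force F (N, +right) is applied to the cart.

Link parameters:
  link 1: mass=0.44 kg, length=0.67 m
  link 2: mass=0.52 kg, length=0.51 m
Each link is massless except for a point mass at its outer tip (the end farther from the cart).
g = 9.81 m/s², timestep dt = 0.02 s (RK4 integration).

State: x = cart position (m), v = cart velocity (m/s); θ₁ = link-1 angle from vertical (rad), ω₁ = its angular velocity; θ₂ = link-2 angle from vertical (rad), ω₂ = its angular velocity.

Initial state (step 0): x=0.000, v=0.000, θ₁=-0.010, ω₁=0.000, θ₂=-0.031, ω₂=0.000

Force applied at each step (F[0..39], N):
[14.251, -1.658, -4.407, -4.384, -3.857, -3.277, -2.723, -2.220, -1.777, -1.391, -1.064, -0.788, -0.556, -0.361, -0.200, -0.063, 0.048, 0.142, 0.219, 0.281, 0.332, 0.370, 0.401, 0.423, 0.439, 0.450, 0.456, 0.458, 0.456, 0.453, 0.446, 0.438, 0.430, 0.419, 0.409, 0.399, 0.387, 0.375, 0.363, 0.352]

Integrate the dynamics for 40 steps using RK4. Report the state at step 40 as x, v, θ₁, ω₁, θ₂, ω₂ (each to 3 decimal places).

Answer: x=-0.100, v=-0.067, θ₁=0.018, ω₁=-0.007, θ₂=0.014, ω₂=0.008

Derivation:
apply F[0]=+14.251 → step 1: x=0.004, v=0.449, θ₁=-0.017, ω₁=-0.667, θ₂=-0.031, ω₂=-0.015
apply F[1]=-1.658 → step 2: x=0.013, v=0.404, θ₁=-0.029, ω₁=-0.604, θ₂=-0.032, ω₂=-0.022
apply F[2]=-4.407 → step 3: x=0.020, v=0.276, θ₁=-0.040, ω₁=-0.425, θ₂=-0.032, ω₂=-0.019
apply F[3]=-4.384 → step 4: x=0.024, v=0.152, θ₁=-0.046, ω₁=-0.256, θ₂=-0.032, ω₂=-0.010
apply F[4]=-3.857 → step 5: x=0.026, v=0.046, θ₁=-0.050, ω₁=-0.118, θ₂=-0.032, ω₂=0.004
apply F[5]=-3.277 → step 6: x=0.026, v=-0.041, θ₁=-0.051, ω₁=-0.010, θ₂=-0.032, ω₂=0.020
apply F[6]=-2.723 → step 7: x=0.025, v=-0.111, θ₁=-0.051, ω₁=0.072, θ₂=-0.032, ω₂=0.037
apply F[7]=-2.220 → step 8: x=0.022, v=-0.165, θ₁=-0.049, ω₁=0.132, θ₂=-0.031, ω₂=0.053
apply F[8]=-1.777 → step 9: x=0.018, v=-0.207, θ₁=-0.046, ω₁=0.174, θ₂=-0.029, ω₂=0.067
apply F[9]=-1.391 → step 10: x=0.014, v=-0.237, θ₁=-0.042, ω₁=0.202, θ₂=-0.028, ω₂=0.080
apply F[10]=-1.064 → step 11: x=0.009, v=-0.259, θ₁=-0.038, ω₁=0.218, θ₂=-0.026, ω₂=0.091
apply F[11]=-0.788 → step 12: x=0.003, v=-0.273, θ₁=-0.033, ω₁=0.225, θ₂=-0.024, ω₂=0.099
apply F[12]=-0.556 → step 13: x=-0.002, v=-0.281, θ₁=-0.029, ω₁=0.225, θ₂=-0.022, ω₂=0.106
apply F[13]=-0.361 → step 14: x=-0.008, v=-0.285, θ₁=-0.024, ω₁=0.221, θ₂=-0.020, ω₂=0.110
apply F[14]=-0.200 → step 15: x=-0.013, v=-0.284, θ₁=-0.020, ω₁=0.213, θ₂=-0.018, ω₂=0.113
apply F[15]=-0.063 → step 16: x=-0.019, v=-0.281, θ₁=-0.016, ω₁=0.202, θ₂=-0.016, ω₂=0.114
apply F[16]=+0.048 → step 17: x=-0.025, v=-0.275, θ₁=-0.012, ω₁=0.190, θ₂=-0.013, ω₂=0.113
apply F[17]=+0.142 → step 18: x=-0.030, v=-0.268, θ₁=-0.008, ω₁=0.176, θ₂=-0.011, ω₂=0.112
apply F[18]=+0.219 → step 19: x=-0.035, v=-0.259, θ₁=-0.005, ω₁=0.162, θ₂=-0.009, ω₂=0.109
apply F[19]=+0.281 → step 20: x=-0.040, v=-0.249, θ₁=-0.002, ω₁=0.148, θ₂=-0.007, ω₂=0.105
apply F[20]=+0.332 → step 21: x=-0.045, v=-0.239, θ₁=0.001, ω₁=0.134, θ₂=-0.005, ω₂=0.101
apply F[21]=+0.370 → step 22: x=-0.050, v=-0.228, θ₁=0.003, ω₁=0.121, θ₂=-0.003, ω₂=0.096
apply F[22]=+0.401 → step 23: x=-0.054, v=-0.217, θ₁=0.006, ω₁=0.108, θ₂=-0.001, ω₂=0.090
apply F[23]=+0.423 → step 24: x=-0.059, v=-0.206, θ₁=0.008, ω₁=0.095, θ₂=0.001, ω₂=0.085
apply F[24]=+0.439 → step 25: x=-0.063, v=-0.194, θ₁=0.010, ω₁=0.084, θ₂=0.002, ω₂=0.079
apply F[25]=+0.450 → step 26: x=-0.066, v=-0.183, θ₁=0.011, ω₁=0.073, θ₂=0.004, ω₂=0.073
apply F[26]=+0.456 → step 27: x=-0.070, v=-0.173, θ₁=0.012, ω₁=0.063, θ₂=0.005, ω₂=0.067
apply F[27]=+0.458 → step 28: x=-0.073, v=-0.162, θ₁=0.014, ω₁=0.053, θ₂=0.007, ω₂=0.061
apply F[28]=+0.456 → step 29: x=-0.077, v=-0.152, θ₁=0.015, ω₁=0.045, θ₂=0.008, ω₂=0.055
apply F[29]=+0.453 → step 30: x=-0.079, v=-0.142, θ₁=0.015, ω₁=0.037, θ₂=0.009, ω₂=0.050
apply F[30]=+0.446 → step 31: x=-0.082, v=-0.133, θ₁=0.016, ω₁=0.030, θ₂=0.010, ω₂=0.044
apply F[31]=+0.438 → step 32: x=-0.085, v=-0.124, θ₁=0.017, ω₁=0.024, θ₂=0.011, ω₂=0.039
apply F[32]=+0.430 → step 33: x=-0.087, v=-0.116, θ₁=0.017, ω₁=0.018, θ₂=0.011, ω₂=0.034
apply F[33]=+0.419 → step 34: x=-0.089, v=-0.108, θ₁=0.017, ω₁=0.013, θ₂=0.012, ω₂=0.030
apply F[34]=+0.409 → step 35: x=-0.092, v=-0.100, θ₁=0.018, ω₁=0.008, θ₂=0.013, ω₂=0.025
apply F[35]=+0.399 → step 36: x=-0.093, v=-0.093, θ₁=0.018, ω₁=0.004, θ₂=0.013, ω₂=0.021
apply F[36]=+0.387 → step 37: x=-0.095, v=-0.086, θ₁=0.018, ω₁=0.001, θ₂=0.013, ω₂=0.017
apply F[37]=+0.375 → step 38: x=-0.097, v=-0.079, θ₁=0.018, ω₁=-0.002, θ₂=0.014, ω₂=0.014
apply F[38]=+0.363 → step 39: x=-0.098, v=-0.073, θ₁=0.018, ω₁=-0.005, θ₂=0.014, ω₂=0.011
apply F[39]=+0.352 → step 40: x=-0.100, v=-0.067, θ₁=0.018, ω₁=-0.007, θ₂=0.014, ω₂=0.008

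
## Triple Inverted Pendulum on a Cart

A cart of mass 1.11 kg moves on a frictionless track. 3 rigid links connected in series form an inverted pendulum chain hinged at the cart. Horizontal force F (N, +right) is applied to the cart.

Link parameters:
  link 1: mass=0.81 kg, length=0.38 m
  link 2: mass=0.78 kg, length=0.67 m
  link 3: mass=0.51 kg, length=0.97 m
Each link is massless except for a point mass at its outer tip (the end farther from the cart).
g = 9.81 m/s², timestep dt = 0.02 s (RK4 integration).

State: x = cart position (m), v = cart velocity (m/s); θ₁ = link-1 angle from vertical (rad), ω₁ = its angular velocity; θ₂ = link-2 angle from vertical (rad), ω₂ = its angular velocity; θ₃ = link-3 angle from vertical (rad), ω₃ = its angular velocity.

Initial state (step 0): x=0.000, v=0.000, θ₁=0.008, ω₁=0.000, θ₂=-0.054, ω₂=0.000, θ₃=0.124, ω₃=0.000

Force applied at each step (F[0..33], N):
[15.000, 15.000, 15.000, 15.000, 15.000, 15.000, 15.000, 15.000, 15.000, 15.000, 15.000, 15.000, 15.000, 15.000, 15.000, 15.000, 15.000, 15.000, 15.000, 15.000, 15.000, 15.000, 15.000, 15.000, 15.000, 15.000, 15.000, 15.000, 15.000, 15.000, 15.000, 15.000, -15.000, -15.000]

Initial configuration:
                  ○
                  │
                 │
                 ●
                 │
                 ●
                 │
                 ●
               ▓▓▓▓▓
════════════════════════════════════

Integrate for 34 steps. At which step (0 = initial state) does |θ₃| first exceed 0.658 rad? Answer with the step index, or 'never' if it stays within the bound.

apply F[0]=+15.000 → step 1: x=0.003, v=0.268, θ₁=0.001, ω₁=-0.654, θ₂=-0.055, ω₂=-0.077, θ₃=0.125, ω₃=0.058
apply F[1]=+15.000 → step 2: x=0.011, v=0.541, θ₁=-0.018, ω₁=-1.339, θ₂=-0.057, ω₂=-0.143, θ₃=0.126, ω₃=0.114
apply F[2]=+15.000 → step 3: x=0.024, v=0.821, θ₁=-0.052, ω₁=-2.078, θ₂=-0.060, ω₂=-0.187, θ₃=0.129, ω₃=0.164
apply F[3]=+15.000 → step 4: x=0.044, v=1.109, θ₁=-0.102, ω₁=-2.878, θ₂=-0.064, ω₂=-0.204, θ₃=0.133, ω₃=0.204
apply F[4]=+15.000 → step 5: x=0.069, v=1.397, θ₁=-0.168, ω₁=-3.715, θ₂=-0.068, ω₂=-0.200, θ₃=0.137, ω₃=0.228
apply F[5]=+15.000 → step 6: x=0.099, v=1.668, θ₁=-0.250, ω₁=-4.522, θ₂=-0.072, ω₂=-0.199, θ₃=0.142, ω₃=0.230
apply F[6]=+15.000 → step 7: x=0.135, v=1.906, θ₁=-0.348, ω₁=-5.217, θ₂=-0.077, ω₂=-0.239, θ₃=0.146, ω₃=0.209
apply F[7]=+15.000 → step 8: x=0.175, v=2.097, θ₁=-0.458, ω₁=-5.750, θ₂=-0.082, ω₂=-0.348, θ₃=0.150, ω₃=0.171
apply F[8]=+15.000 → step 9: x=0.219, v=2.243, θ₁=-0.577, ω₁=-6.130, θ₂=-0.091, ω₂=-0.536, θ₃=0.153, ω₃=0.123
apply F[9]=+15.000 → step 10: x=0.265, v=2.351, θ₁=-0.702, ω₁=-6.397, θ₂=-0.104, ω₂=-0.795, θ₃=0.155, ω₃=0.070
apply F[10]=+15.000 → step 11: x=0.313, v=2.427, θ₁=-0.832, ω₁=-6.593, θ₂=-0.123, ω₂=-1.114, θ₃=0.156, ω₃=0.016
apply F[11]=+15.000 → step 12: x=0.362, v=2.476, θ₁=-0.966, ω₁=-6.749, θ₂=-0.149, ω₂=-1.481, θ₃=0.156, ω₃=-0.040
apply F[12]=+15.000 → step 13: x=0.412, v=2.504, θ₁=-1.102, ω₁=-6.883, θ₂=-0.183, ω₂=-1.892, θ₃=0.154, ω₃=-0.098
apply F[13]=+15.000 → step 14: x=0.462, v=2.511, θ₁=-1.241, ω₁=-7.001, θ₂=-0.225, ω₂=-2.339, θ₃=0.152, ω₃=-0.161
apply F[14]=+15.000 → step 15: x=0.512, v=2.499, θ₁=-1.382, ω₁=-7.107, θ₂=-0.277, ω₂=-2.822, θ₃=0.148, ω₃=-0.231
apply F[15]=+15.000 → step 16: x=0.562, v=2.473, θ₁=-1.525, ω₁=-7.195, θ₂=-0.338, ω₂=-3.339, θ₃=0.142, ω₃=-0.312
apply F[16]=+15.000 → step 17: x=0.611, v=2.433, θ₁=-1.670, ω₁=-7.254, θ₂=-0.410, ω₂=-3.886, θ₃=0.135, ω₃=-0.410
apply F[17]=+15.000 → step 18: x=0.659, v=2.385, θ₁=-1.815, ω₁=-7.269, θ₂=-0.494, ω₂=-4.464, θ₃=0.126, ω₃=-0.530
apply F[18]=+15.000 → step 19: x=0.706, v=2.334, θ₁=-1.960, ω₁=-7.211, θ₂=-0.589, ω₂=-5.067, θ₃=0.114, ω₃=-0.681
apply F[19]=+15.000 → step 20: x=0.752, v=2.290, θ₁=-2.103, ω₁=-7.044, θ₂=-0.697, ω₂=-5.690, θ₃=0.098, ω₃=-0.872
apply F[20]=+15.000 → step 21: x=0.798, v=2.262, θ₁=-2.241, ω₁=-6.720, θ₂=-0.817, ω₂=-6.320, θ₃=0.078, ω₃=-1.116
apply F[21]=+15.000 → step 22: x=0.843, v=2.261, θ₁=-2.370, ω₁=-6.184, θ₂=-0.949, ω₂=-6.943, θ₃=0.053, ω₃=-1.423
apply F[22]=+15.000 → step 23: x=0.888, v=2.296, θ₁=-2.486, ω₁=-5.390, θ₂=-1.094, ω₂=-7.538, θ₃=0.021, ω₃=-1.804
apply F[23]=+15.000 → step 24: x=0.935, v=2.367, θ₁=-2.584, ω₁=-4.318, θ₂=-1.251, ω₂=-8.092, θ₃=-0.020, ω₃=-2.268
apply F[24]=+15.000 → step 25: x=0.983, v=2.467, θ₁=-2.657, ω₁=-2.987, θ₂=-1.418, ω₂=-8.612, θ₃=-0.070, ω₃=-2.822
apply F[25]=+15.000 → step 26: x=1.034, v=2.574, θ₁=-2.702, ω₁=-1.454, θ₂=-1.595, ω₂=-9.130, θ₃=-0.133, ω₃=-3.478
apply F[26]=+15.000 → step 27: x=1.086, v=2.660, θ₁=-2.715, ω₁=0.196, θ₂=-1.783, ω₂=-9.706, θ₃=-0.210, ω₃=-4.270
apply F[27]=+15.000 → step 28: x=1.140, v=2.675, θ₁=-2.694, ω₁=1.812, θ₂=-1.984, ω₂=-10.384, θ₃=-0.305, ω₃=-5.270
apply F[28]=+15.000 → step 29: x=1.192, v=2.548, θ₁=-2.645, ω₁=3.046, θ₂=-2.199, ω₂=-11.077, θ₃=-0.423, ω₃=-6.577
apply F[29]=+15.000 → step 30: x=1.240, v=2.244, θ₁=-2.579, ω₁=3.277, θ₂=-2.425, ω₂=-11.376, θ₃=-0.570, ω₃=-8.168
apply F[30]=+15.000 → step 31: x=1.282, v=1.893, θ₁=-2.522, ω₁=2.284, θ₂=-2.648, ω₂=-10.802, θ₃=-0.750, ω₃=-9.700
apply F[31]=+15.000 → step 32: x=1.317, v=1.675, θ₁=-2.491, ω₁=0.824, θ₂=-2.851, ω₂=-9.462, θ₃=-0.956, ω₃=-10.825
apply F[32]=-15.000 → step 33: x=1.346, v=1.237, θ₁=-2.494, ω₁=-1.016, θ₂=-3.026, ω₂=-7.964, θ₃=-1.178, ω₃=-11.376
apply F[33]=-15.000 → step 34: x=1.367, v=0.867, θ₁=-2.530, ω₁=-2.571, θ₂=-3.169, ω₂=-6.332, θ₃=-1.409, ω₃=-11.707
|θ₃| = 0.750 > 0.658 first at step 31.

Answer: 31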